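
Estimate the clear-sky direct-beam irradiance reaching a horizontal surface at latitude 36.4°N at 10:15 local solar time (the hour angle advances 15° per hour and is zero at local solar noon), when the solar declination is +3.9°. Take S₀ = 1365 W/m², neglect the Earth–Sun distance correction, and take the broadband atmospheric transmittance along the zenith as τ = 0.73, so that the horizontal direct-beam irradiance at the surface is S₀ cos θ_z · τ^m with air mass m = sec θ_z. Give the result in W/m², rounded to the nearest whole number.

Hour angle H = 15° × (10.25 − 12) = -26.25°.
cos θ_z = sin φ sin δ + cos φ cos δ cos H = (0.5934)(0.0680) + (0.8049)(0.9977)(0.8969) = 0.7606.
Air mass m = 1/cos θ_z = 1/0.7606 = 1.315; τ^m = 0.73^1.315 = 0.6611.
Surface direct beam = 1365 × 0.7606 × 0.6611 = 686.37 W/m².

686 W/m²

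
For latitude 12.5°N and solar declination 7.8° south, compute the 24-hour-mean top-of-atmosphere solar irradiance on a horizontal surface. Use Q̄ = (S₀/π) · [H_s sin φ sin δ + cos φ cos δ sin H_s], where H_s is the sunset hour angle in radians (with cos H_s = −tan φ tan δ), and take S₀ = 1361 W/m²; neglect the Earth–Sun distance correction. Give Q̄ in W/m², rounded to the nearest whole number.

cos H_s = −tan(12.5°) · tan(-7.8°) = 0.0304, so H_s = arccos(0.0304) = 88.26°. In radians, H_s = 1.5404.
H_s sin φ sin δ = 1.5404 × 0.2164 × -0.1357 = -0.0452.
cos φ cos δ sin H_s = 0.9763 × 0.9907 × 0.9995 = 0.9667.
Q̄ = (1361/π) × (-0.0452 + 0.9667) = 433.22 × 0.9215 = 399.21 W/m².

399 W/m²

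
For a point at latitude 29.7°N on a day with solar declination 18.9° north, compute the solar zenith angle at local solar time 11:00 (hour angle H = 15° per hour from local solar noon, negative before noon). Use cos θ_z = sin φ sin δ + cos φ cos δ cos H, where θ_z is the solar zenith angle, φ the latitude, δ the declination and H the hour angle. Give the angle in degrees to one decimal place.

Hour angle H = 15° × (11 − 12) = -15.00°.
cos θ_z = sin(29.7°) sin(18.9°) + cos(29.7°) cos(18.9°) cos(-15.00°) = 0.1605 + 0.7938 = 0.9543.
θ_z = arccos(0.9543) = 17.39°.

17.4°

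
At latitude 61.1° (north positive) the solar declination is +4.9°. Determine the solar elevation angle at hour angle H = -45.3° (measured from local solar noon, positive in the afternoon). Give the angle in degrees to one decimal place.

cos θ_z = sin φ sin δ + cos φ cos δ cos H = (0.8755)(0.0854) + (0.4833)(0.9963)(0.7034) = 0.4135.
θ_z = arccos(0.4135) = 65.58°, so the elevation is 90° − 65.58° = 24.42°.

24.4°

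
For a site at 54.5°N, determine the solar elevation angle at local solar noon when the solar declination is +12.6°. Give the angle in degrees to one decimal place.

At local solar noon the hour angle is zero, so the elevation is 90° − |φ − δ| = 90° − |54.5° − (12.6°)| = 90° − 41.9° = 48.1°.

48.1°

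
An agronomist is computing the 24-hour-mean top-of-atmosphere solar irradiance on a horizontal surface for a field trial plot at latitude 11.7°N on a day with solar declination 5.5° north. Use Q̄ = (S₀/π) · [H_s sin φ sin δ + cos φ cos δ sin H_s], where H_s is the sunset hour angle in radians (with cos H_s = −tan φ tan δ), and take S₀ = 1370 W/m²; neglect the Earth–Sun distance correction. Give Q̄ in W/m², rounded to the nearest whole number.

438 W/m²

cos H_s = −tan(11.7°) · tan(5.5°) = -0.0199, so H_s = arccos(-0.0199) = 91.14°. In radians, H_s = 1.5907.
H_s sin φ sin δ = 1.5907 × 0.2028 × 0.0958 = 0.0309.
cos φ cos δ sin H_s = 0.9792 × 0.9954 × 0.9998 = 0.9745.
Q̄ = (1370/π) × (0.0309 + 0.9745) = 436.08 × 1.0054 = 438.43 W/m².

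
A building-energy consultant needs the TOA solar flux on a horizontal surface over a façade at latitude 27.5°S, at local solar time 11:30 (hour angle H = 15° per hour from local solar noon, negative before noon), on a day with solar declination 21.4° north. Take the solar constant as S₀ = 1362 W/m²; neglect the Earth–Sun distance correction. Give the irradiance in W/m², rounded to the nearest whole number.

Hour angle H = 15° × (11.5 − 12) = -7.50°.
With φ = -27.5°, δ = 21.4°, H = -7.50°: sin φ sin δ = -0.1685, cos φ cos δ cos H = 0.8188, so cos θ_z = 0.6503.
Top-of-atmosphere irradiance = S₀ cos θ_z = 1362 × 0.6503 = 885.71 W/m².

886 W/m²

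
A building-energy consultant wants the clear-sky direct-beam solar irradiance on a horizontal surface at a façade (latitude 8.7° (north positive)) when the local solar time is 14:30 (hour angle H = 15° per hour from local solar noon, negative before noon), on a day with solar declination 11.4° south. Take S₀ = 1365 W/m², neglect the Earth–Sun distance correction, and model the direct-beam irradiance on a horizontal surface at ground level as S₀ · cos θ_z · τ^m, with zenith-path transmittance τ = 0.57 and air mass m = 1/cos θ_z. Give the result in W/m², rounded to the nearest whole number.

471 W/m²

Hour angle H = 15° × (14.5 − 12) = 37.50°.
cos θ_z = sin φ sin δ + cos φ cos δ cos H = (0.1513)(-0.1977) + (0.9885)(0.9803)(0.7934) = 0.7389.
Air mass m = 1/cos θ_z = 1/0.7389 = 1.353; τ^m = 0.57^1.353 = 0.4674.
Surface direct beam = 1365 × 0.7389 × 0.4674 = 471.42 W/m².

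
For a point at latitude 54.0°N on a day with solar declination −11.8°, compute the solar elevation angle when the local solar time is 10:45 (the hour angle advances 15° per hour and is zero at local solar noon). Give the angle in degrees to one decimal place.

Hour angle H = 15° × (10.75 − 12) = -18.75°.
cos θ_z = sin φ sin δ + cos φ cos δ cos H = (0.8090)(-0.2045) + (0.5878)(0.9789)(0.9469) = 0.3794.
θ_z = arccos(0.3794) = 67.70°, so the elevation is 90° − 67.70° = 22.30°.

22.3°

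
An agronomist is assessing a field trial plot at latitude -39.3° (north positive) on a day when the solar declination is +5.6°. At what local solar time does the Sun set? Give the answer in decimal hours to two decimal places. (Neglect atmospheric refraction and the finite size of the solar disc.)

cos H_s = −tan(-39.3°) · tan(5.6°) = 0.0803, so H_s = arccos(0.0803) = 85.39°.
Sunset is at 12 + H_s/15 = 12 + 5.693 = 17.693 h local solar time.

17.69 h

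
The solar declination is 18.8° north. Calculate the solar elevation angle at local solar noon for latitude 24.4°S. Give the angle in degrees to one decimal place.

At local solar noon the hour angle is zero, so the elevation is 90° − |φ − δ| = 90° − |-24.4° − (18.8°)| = 90° − 43.2° = 46.8°.

46.8°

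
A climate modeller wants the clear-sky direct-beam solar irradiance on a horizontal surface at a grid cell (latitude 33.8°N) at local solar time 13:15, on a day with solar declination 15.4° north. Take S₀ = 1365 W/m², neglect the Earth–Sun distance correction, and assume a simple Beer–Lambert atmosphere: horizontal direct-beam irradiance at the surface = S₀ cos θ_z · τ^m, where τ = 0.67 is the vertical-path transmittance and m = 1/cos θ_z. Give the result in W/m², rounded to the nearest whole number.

Hour angle H = 15° × (13.25 − 12) = 18.75°.
cos θ_z = sin φ sin δ + cos φ cos δ cos H = (0.5563)(0.2656) + (0.8310)(0.9641)(0.9469) = 0.9064.
Air mass m = 1/cos θ_z = 1/0.9064 = 1.103; τ^m = 0.67^1.103 = 0.6429.
Surface direct beam = 1365 × 0.9064 × 0.6429 = 795.42 W/m².

795 W/m²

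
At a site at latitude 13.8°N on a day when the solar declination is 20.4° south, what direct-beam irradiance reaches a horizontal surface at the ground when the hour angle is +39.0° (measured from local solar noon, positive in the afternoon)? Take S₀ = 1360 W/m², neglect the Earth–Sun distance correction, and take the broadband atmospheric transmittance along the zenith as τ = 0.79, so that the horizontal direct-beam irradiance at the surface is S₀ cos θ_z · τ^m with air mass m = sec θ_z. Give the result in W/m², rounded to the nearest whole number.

With φ = 13.8°, δ = -20.4°, H = 39.00°: sin φ sin δ = -0.0831, cos φ cos δ cos H = 0.7074, so cos θ_z = 0.6243.
Air mass m = 1/cos θ_z = 1/0.6243 = 1.602; τ^m = 0.79^1.602 = 0.6855.
Surface direct beam = 1360 × 0.6243 × 0.6855 = 582.02 W/m².

582 W/m²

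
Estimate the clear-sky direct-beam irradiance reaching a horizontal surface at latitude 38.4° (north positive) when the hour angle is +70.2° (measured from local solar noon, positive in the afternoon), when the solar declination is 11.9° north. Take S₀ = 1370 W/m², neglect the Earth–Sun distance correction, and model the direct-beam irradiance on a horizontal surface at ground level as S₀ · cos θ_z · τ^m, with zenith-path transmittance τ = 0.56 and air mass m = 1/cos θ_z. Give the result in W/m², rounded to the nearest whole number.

cos θ_z = sin(38.4°) sin(11.9°) + cos(38.4°) cos(11.9°) cos(70.20°) = 0.1281 + 0.2598 = 0.3879.
Air mass m = 1/cos θ_z = 1/0.3879 = 2.578; τ^m = 0.56^2.578 = 0.2243.
Surface direct beam = 1370 × 0.3879 × 0.2243 = 119.20 W/m².

119 W/m²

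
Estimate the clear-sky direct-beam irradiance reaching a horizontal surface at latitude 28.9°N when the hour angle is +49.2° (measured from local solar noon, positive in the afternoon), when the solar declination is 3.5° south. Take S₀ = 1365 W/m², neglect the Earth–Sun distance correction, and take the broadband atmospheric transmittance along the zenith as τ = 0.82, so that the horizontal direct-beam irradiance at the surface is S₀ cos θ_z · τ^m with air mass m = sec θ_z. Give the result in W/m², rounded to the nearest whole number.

With φ = 28.9°, δ = -3.5°, H = 49.20°: sin φ sin δ = -0.0295, cos φ cos δ cos H = 0.5710, so cos θ_z = 0.5415.
Air mass m = 1/cos θ_z = 1/0.5415 = 1.847; τ^m = 0.82^1.847 = 0.6931.
Surface direct beam = 1365 × 0.5415 × 0.6931 = 512.30 W/m².

512 W/m²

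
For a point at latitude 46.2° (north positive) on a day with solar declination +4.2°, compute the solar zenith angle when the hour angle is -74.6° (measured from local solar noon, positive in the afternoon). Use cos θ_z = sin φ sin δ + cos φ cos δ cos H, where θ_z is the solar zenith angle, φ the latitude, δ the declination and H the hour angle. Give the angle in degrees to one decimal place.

76.3°

cos θ_z = sin φ sin δ + cos φ cos δ cos H = (0.7218)(0.0732) + (0.6921)(0.9973)(0.2656) = 0.2362.
θ_z = arccos(0.2362) = 76.34°.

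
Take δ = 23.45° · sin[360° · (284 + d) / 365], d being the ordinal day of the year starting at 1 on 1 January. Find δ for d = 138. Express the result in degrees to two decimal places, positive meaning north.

+19.49°

360 × (284 + 138) / 365 = 416.219°; sin(416.219°) = 0.8312.
δ = 23.45 × 0.8312 = 19.492° ≈ +19.49°.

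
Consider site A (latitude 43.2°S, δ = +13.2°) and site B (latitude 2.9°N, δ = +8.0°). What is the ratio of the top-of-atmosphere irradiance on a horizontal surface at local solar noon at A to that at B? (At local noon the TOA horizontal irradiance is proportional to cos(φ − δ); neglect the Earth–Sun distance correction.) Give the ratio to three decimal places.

A: cos θ_z = cos(-43.2° − (13.2°)) = 0.5534.
B: cos θ_z = cos(2.9° − (8.0°)) = 0.9960.
Ratio A/B = 0.5534 / 0.9960 = 0.5556.

0.556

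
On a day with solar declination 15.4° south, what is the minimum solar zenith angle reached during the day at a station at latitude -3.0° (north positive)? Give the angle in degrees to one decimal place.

12.4°

At local solar noon the hour angle is zero, so the zenith angle is |φ − δ| = |-3.0° − (-15.4°)| = 12.4°.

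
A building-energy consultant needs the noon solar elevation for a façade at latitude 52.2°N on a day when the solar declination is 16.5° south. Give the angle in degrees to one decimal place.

At local solar noon the hour angle is zero, so the elevation is 90° − |φ − δ| = 90° − |52.2° − (-16.5°)| = 90° − 68.7° = 21.3°.

21.3°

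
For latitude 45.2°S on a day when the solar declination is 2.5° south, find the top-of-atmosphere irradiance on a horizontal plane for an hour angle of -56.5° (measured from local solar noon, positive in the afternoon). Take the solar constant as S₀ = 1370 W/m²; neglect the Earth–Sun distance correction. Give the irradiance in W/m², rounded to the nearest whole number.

575 W/m²

cos θ_z = sin φ sin δ + cos φ cos δ cos H = (-0.7096)(-0.0436) + (0.7046)(0.9990)(0.5519) = 0.4194.
Top-of-atmosphere irradiance = S₀ cos θ_z = 1370 × 0.4194 = 574.58 W/m².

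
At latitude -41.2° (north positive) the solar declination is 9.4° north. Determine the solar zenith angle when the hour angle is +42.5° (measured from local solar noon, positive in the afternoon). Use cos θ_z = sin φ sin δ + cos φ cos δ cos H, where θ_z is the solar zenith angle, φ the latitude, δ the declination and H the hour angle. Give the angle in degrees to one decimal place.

cos θ_z = sin φ sin δ + cos φ cos δ cos H = (-0.6587)(0.1633) + (0.7524)(0.9866)(0.7373) = 0.4397.
θ_z = arccos(0.4397) = 63.92°.

63.9°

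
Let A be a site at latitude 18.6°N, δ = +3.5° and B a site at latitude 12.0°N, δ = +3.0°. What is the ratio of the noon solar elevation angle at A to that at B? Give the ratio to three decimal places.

0.925

A: 90° − |18.6 − (3.5)| = 74.90°.
B: 90° − |12.0 − (3.0)| = 81.00°.
Ratio A/B = 74.9000 / 81.0000 = 0.9247.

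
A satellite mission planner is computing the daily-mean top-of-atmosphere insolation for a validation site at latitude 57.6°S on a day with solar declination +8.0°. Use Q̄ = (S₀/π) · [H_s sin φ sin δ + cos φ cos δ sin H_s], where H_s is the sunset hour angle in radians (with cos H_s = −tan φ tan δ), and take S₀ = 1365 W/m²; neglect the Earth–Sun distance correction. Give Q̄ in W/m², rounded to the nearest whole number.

cos H_s = −tan(-57.6°) · tan(8.0°) = 0.2215, so H_s = arccos(0.2215) = 77.20°. In radians, H_s = 1.3474.
H_s sin φ sin δ = 1.3474 × -0.8443 × 0.1392 = -0.1584.
cos φ cos δ sin H_s = 0.5358 × 0.9903 × 0.9752 = 0.5174.
Q̄ = (1365/π) × (-0.1584 + 0.5174) = 434.49 × 0.3590 = 155.98 W/m².

156 W/m²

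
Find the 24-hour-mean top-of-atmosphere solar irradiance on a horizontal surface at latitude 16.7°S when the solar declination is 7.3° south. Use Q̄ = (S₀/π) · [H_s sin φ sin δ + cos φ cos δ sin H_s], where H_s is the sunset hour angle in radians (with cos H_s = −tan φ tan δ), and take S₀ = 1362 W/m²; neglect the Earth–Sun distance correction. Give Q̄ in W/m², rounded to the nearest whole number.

The sunset hour angle satisfies cos H_s = −tan φ tan δ = -0.0384, giving H_s = 92.20°. In radians, H_s = 1.6092.
H_s sin φ sin δ = 1.6092 × -0.2874 × -0.1271 = 0.0588.
cos φ cos δ sin H_s = 0.9578 × 0.9919 × 0.9993 = 0.9494.
Q̄ = (1362/π) × (0.0588 + 0.9494) = 433.54 × 1.0082 = 437.10 W/m².

437 W/m²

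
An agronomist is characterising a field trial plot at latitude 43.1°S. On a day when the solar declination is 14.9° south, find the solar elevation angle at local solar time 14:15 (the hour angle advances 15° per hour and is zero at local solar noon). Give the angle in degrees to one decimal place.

Hour angle H = 15° × (14.25 − 12) = 33.75°.
cos θ_z = sin(-43.1°) sin(-14.9°) + cos(-43.1°) cos(-14.9°) cos(33.75°) = 0.1757 + 0.5867 = 0.7624.
θ_z = arccos(0.7624) = 40.32°, so the elevation is 90° − 40.32° = 49.68°.

49.7°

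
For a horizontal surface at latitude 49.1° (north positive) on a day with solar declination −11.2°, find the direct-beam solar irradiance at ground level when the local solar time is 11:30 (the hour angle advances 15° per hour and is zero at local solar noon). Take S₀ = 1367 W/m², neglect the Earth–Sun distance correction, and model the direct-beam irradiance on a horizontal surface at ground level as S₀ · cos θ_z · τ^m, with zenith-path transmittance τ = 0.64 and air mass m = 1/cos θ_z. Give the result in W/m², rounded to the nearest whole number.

Hour angle H = 15° × (11.5 − 12) = -7.50°.
cos θ_z = sin(49.1°) sin(-11.2°) + cos(49.1°) cos(-11.2°) cos(-7.50°) = -0.1468 + 0.6368 = 0.4900.
Air mass m = 1/cos θ_z = 1/0.4900 = 2.041; τ^m = 0.64^2.041 = 0.4022.
Surface direct beam = 1367 × 0.4900 × 0.4022 = 269.41 W/m².

269 W/m²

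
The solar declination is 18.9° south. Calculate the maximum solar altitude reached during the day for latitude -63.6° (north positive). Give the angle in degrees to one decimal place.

At local solar noon the hour angle is zero, so the elevation is 90° − |φ − δ| = 90° − |-63.6° − (-18.9°)| = 90° − 44.7° = 45.3°.

45.3°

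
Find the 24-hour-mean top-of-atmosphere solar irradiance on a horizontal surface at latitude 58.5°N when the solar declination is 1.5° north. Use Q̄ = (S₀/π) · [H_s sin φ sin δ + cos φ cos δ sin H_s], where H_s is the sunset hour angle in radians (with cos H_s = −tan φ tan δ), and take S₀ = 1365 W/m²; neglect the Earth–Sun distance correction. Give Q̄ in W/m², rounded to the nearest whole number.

242 W/m²

The sunset hour angle satisfies cos H_s = −tan φ tan δ = -0.0427, giving H_s = 92.45°. In radians, H_s = 1.6136.
H_s sin φ sin δ = 1.6136 × 0.8526 × 0.0262 = 0.0360.
cos φ cos δ sin H_s = 0.5225 × 0.9997 × 0.9991 = 0.5219.
Q̄ = (1365/π) × (0.0360 + 0.5219) = 434.49 × 0.5579 = 242.40 W/m².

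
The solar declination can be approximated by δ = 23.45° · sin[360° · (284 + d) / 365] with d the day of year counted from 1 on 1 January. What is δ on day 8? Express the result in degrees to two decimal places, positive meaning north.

360 × (284 + 8) / 365 = 288.000°; sin(288.000°) = -0.9511.
δ = 23.45 × -0.9511 = -22.303° ≈ -22.30°.

-22.30°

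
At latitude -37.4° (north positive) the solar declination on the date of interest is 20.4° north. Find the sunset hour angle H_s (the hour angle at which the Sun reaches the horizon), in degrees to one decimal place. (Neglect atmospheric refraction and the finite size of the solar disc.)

73.5°

cos H_s = −tan(-37.4°) · tan(20.4°) = 0.2843, so H_s = arccos(0.2843) = 73.48°.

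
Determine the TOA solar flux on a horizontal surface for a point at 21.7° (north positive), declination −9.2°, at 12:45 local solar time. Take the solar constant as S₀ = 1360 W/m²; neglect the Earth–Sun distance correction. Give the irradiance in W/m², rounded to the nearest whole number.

1143 W/m²

Hour angle H = 15° × (12.75 − 12) = 11.25°.
With φ = 21.7°, δ = -9.2°, H = 11.25°: sin φ sin δ = -0.0591, cos φ cos δ cos H = 0.8996, so cos θ_z = 0.8405.
Top-of-atmosphere irradiance = S₀ cos θ_z = 1360 × 0.8405 = 1143.08 W/m².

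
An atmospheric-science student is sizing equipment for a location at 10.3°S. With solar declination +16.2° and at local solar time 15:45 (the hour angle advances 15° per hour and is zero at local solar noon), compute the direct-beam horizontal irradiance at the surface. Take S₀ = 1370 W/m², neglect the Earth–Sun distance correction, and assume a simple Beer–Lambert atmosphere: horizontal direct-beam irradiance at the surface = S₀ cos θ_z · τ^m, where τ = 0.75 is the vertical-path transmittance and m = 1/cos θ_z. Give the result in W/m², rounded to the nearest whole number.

Hour angle H = 15° × (15.75 − 12) = 56.25°.
cos θ_z = sin φ sin δ + cos φ cos δ cos H = (-0.1788)(0.2790) + (0.9839)(0.9603)(0.5556) = 0.4751.
Air mass m = 1/cos θ_z = 1/0.4751 = 2.105; τ^m = 0.75^2.105 = 0.5458.
Surface direct beam = 1370 × 0.4751 × 0.5458 = 355.25 W/m².

355 W/m²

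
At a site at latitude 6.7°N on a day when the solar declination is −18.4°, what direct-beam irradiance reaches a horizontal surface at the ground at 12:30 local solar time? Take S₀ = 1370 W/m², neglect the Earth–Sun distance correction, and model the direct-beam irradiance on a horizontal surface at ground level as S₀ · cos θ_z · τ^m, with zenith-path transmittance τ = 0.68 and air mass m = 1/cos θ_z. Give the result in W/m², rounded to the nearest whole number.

Hour angle H = 15° × (12.5 − 12) = 7.50°.
cos θ_z = sin(6.7°) sin(-18.4°) + cos(6.7°) cos(-18.4°) cos(7.50°) = -0.0368 + 0.9343 = 0.8975.
Air mass m = 1/cos θ_z = 1/0.8975 = 1.114; τ^m = 0.68^1.114 = 0.6508.
Surface direct beam = 1370 × 0.8975 × 0.6508 = 800.21 W/m².

800 W/m²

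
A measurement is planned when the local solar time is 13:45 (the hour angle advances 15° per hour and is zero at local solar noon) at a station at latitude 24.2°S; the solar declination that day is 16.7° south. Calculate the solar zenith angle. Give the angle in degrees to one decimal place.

25.7°

Hour angle H = 15° × (13.75 − 12) = 26.25°.
cos θ_z = sin(-24.2°) sin(-16.7°) + cos(-24.2°) cos(-16.7°) cos(26.25°) = 0.1178 + 0.7836 = 0.9014.
θ_z = arccos(0.9014) = 25.66°.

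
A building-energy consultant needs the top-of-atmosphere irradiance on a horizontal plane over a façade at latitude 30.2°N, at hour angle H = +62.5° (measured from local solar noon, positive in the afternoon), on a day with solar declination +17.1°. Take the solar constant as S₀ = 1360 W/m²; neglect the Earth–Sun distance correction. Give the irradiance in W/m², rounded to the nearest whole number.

cos θ_z = sin φ sin δ + cos φ cos δ cos H = (0.5030)(0.2940) + (0.8643)(0.9558)(0.4617) = 0.5293.
Top-of-atmosphere irradiance = S₀ cos θ_z = 1360 × 0.5293 = 719.85 W/m².

720 W/m²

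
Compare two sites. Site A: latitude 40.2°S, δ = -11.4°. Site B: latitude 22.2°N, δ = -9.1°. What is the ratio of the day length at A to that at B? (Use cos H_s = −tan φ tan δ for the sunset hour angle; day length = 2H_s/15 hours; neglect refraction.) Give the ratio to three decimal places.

A: H_s = arccos(−tan -40.2° · tan -11.4°) = 99.81°, so 2H_s/15 = 13.3080 h.
B: H_s = arccos(−tan 22.2° · tan -9.1°) = 86.25°, so 2H_s/15 = 11.5000 h.
Ratio A/B = 13.3080 / 11.5000 = 1.1572.

1.157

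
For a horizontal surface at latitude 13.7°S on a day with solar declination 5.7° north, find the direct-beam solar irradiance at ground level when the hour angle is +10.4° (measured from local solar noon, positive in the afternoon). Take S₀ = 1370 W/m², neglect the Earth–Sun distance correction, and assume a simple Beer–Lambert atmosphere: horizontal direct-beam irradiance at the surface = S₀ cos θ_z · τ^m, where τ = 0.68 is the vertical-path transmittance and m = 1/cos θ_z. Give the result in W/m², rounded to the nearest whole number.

cos θ_z = sin(-13.7°) sin(5.7°) + cos(-13.7°) cos(5.7°) cos(10.40°) = -0.0235 + 0.9509 = 0.9274.
Air mass m = 1/cos θ_z = 1/0.9274 = 1.078; τ^m = 0.68^1.078 = 0.6598.
Surface direct beam = 1370 × 0.9274 × 0.6598 = 838.30 W/m².

838 W/m²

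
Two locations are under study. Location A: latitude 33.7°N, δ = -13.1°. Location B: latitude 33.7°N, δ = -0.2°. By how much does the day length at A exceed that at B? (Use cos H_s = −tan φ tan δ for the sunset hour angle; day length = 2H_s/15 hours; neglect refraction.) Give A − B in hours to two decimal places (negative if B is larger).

-1.17 h

A: H_s = arccos(−tan 33.7° · tan -13.1°) = 81.07°, so 2H_s/15 = 10.8093 h.
B: H_s = arccos(−tan 33.7° · tan -0.2°) = 89.87°, so 2H_s/15 = 11.9827 h.
A − B = 10.8093 − 11.9827 = -1.1734 h.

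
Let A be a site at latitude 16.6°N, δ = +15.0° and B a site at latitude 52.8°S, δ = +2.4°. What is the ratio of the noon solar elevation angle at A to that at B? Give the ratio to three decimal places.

2.540

A: 90° − |16.6 − (15.0)| = 88.40°.
B: 90° − |-52.8 − (2.4)| = 34.80°.
Ratio A/B = 88.4000 / 34.8000 = 2.5402.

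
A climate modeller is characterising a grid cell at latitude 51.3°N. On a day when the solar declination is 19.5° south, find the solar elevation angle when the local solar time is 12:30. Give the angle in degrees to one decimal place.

18.9°

Hour angle H = 15° × (12.5 − 12) = 7.50°.
cos θ_z = sin φ sin δ + cos φ cos δ cos H = (0.7804)(-0.3338) + (0.6252)(0.9426)(0.9914) = 0.3237.
θ_z = arccos(0.3237) = 71.11°, so the elevation is 90° − 71.11° = 18.89°.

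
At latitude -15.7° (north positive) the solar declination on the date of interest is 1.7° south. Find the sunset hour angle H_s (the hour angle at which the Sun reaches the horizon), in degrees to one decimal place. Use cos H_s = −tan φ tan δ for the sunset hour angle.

−tan φ tan δ = −(-0.2811)(-0.0297) = -0.0083; H_s = arccos(-0.0083) = 90.48°.

90.5°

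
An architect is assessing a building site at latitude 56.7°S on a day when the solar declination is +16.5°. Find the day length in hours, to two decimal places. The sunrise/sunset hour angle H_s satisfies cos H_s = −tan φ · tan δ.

8.43 hours

The sunset hour angle satisfies cos H_s = −tan φ tan δ = 0.4509, giving H_s = 63.20°.
Day length = 2 H_s / 15° h⁻¹ = 126.40° / 15 = 8.427 h.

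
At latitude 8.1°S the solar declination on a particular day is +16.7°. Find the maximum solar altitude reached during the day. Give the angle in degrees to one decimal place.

At local solar noon the hour angle is zero, so the elevation is 90° − |φ − δ| = 90° − |-8.1° − (16.7°)| = 90° − 24.8° = 65.2°.

65.2°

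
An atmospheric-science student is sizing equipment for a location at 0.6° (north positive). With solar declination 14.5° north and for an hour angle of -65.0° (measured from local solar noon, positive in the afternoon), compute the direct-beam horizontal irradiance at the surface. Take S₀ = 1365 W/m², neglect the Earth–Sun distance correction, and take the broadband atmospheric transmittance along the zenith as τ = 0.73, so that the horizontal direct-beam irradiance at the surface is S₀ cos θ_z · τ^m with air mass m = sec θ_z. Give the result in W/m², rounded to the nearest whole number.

262 W/m²

cos θ_z = sin φ sin δ + cos φ cos δ cos H = (0.0105)(0.2504) + (0.9999)(0.9681)(0.4226) = 0.4117.
Air mass m = 1/cos θ_z = 1/0.4117 = 2.429; τ^m = 0.73^2.429 = 0.4656.
Surface direct beam = 1365 × 0.4117 × 0.4656 = 261.65 W/m².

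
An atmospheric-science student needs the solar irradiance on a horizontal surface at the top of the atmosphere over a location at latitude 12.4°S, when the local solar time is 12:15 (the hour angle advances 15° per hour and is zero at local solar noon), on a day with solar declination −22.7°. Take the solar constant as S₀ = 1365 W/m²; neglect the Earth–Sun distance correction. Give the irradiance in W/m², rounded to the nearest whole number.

1340 W/m²

Hour angle H = 15° × (12.25 − 12) = 3.75°.
With φ = -12.4°, δ = -22.7°, H = 3.75°: sin φ sin δ = 0.0829, cos φ cos δ cos H = 0.8991, so cos θ_z = 0.9820.
Top-of-atmosphere irradiance = S₀ cos θ_z = 1365 × 0.9820 = 1340.43 W/m².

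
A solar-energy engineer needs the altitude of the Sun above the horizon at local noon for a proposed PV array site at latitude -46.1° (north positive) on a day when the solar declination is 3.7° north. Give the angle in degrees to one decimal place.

40.2°

At local solar noon the hour angle is zero, so the elevation is 90° − |φ − δ| = 90° − |-46.1° − (3.7°)| = 90° − 49.8° = 40.2°.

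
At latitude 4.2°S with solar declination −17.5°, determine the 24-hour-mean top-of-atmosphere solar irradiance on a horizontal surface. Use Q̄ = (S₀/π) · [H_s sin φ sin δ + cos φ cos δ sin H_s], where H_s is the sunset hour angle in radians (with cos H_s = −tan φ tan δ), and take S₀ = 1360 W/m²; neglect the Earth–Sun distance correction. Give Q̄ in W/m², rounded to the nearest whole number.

−tan φ tan δ = −(-0.0734)(-0.3153) = -0.0231; H_s = arccos(-0.0231) = 91.32°. In radians, H_s = 1.5938.
H_s sin φ sin δ = 1.5938 × -0.0732 × -0.3007 = 0.0351.
cos φ cos δ sin H_s = 0.9973 × 0.9537 × 0.9997 = 0.9508.
Q̄ = (1360/π) × (0.0351 + 0.9508) = 432.90 × 0.9859 = 426.80 W/m².

427 W/m²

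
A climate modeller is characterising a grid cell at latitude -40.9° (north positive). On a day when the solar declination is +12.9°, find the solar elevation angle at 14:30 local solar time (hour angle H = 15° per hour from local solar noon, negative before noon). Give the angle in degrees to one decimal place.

26.0°

Hour angle H = 15° × (14.5 − 12) = 37.50°.
With φ = -40.9°, δ = 12.9°, H = 37.50°: sin φ sin δ = -0.1462, cos φ cos δ cos H = 0.5845, so cos θ_z = 0.4383.
θ_z = arccos(0.4383) = 64.00°, so the elevation is 90° − 64.00° = 26.00°.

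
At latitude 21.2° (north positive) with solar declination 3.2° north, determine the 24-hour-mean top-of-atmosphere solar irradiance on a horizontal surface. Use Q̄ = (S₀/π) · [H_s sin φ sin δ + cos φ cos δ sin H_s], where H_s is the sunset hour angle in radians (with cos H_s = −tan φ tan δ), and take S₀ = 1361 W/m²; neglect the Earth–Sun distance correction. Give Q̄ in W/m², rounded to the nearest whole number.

cos H_s = −tan(21.2°) · tan(3.2°) = -0.0217, so H_s = arccos(-0.0217) = 91.24°. In radians, H_s = 1.5924.
H_s sin φ sin δ = 1.5924 × 0.3616 × 0.0558 = 0.0321.
cos φ cos δ sin H_s = 0.9323 × 0.9984 × 0.9998 = 0.9306.
Q̄ = (1361/π) × (0.0321 + 0.9306) = 433.22 × 0.9627 = 417.06 W/m².

417 W/m²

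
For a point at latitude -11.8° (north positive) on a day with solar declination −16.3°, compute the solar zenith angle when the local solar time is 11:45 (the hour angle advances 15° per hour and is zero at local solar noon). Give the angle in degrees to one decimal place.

5.8°

Hour angle H = 15° × (11.75 − 12) = -3.75°.
With φ = -11.8°, δ = -16.3°, H = -3.75°: sin φ sin δ = 0.0574, cos φ cos δ cos H = 0.9375, so cos θ_z = 0.9949.
θ_z = arccos(0.9949) = 5.79°.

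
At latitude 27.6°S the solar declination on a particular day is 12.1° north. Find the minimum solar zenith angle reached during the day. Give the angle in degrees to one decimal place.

At local solar noon the hour angle is zero, so the zenith angle is |φ − δ| = |-27.6° − (12.1°)| = 39.7°.

39.7°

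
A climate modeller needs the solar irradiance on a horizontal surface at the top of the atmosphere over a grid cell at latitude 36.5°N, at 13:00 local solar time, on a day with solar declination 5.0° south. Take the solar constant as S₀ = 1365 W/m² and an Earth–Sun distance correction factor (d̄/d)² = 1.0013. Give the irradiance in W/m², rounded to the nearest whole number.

Hour angle H = 15° × (13 − 12) = 15.00°.
With φ = 36.5°, δ = -5.0°, H = 15.00°: sin φ sin δ = -0.0518, cos φ cos δ cos H = 0.7735, so cos θ_z = 0.7217.
Top-of-atmosphere irradiance = S₀ (d̄/d)² cos θ_z = 1365 × 1.0013 × 0.7217 = 986.40 W/m².

986 W/m²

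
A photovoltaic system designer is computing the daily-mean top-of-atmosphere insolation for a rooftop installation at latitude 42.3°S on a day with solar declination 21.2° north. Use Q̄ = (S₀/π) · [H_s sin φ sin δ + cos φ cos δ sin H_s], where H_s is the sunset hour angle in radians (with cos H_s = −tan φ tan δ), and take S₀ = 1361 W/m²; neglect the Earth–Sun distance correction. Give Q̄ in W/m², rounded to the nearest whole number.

−tan φ tan δ = −(-0.9099)(0.3879) = 0.3530; H_s = arccos(0.3530) = 69.33°. In radians, H_s = 1.2100.
H_s sin φ sin δ = 1.2100 × -0.6730 × 0.3616 = -0.2945.
cos φ cos δ sin H_s = 0.7396 × 0.9323 × 0.9356 = 0.6451.
Q̄ = (1361/π) × (-0.2945 + 0.6451) = 433.22 × 0.3506 = 151.89 W/m².

152 W/m²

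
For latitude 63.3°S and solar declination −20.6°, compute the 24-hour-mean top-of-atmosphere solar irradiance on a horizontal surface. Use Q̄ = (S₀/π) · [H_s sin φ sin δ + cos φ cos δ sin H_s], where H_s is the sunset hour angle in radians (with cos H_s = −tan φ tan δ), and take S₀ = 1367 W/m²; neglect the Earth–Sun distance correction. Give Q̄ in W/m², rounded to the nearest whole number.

cos H_s = −tan(-63.3°) · tan(-20.6°) = -0.7473, so H_s = arccos(-0.7473) = 138.36°. In radians, H_s = 2.4148.
H_s sin φ sin δ = 2.4148 × -0.8934 × -0.3518 = 0.7590.
cos φ cos δ sin H_s = 0.4493 × 0.9361 × 0.6645 = 0.2795.
Q̄ = (1367/π) × (0.7590 + 0.2795) = 435.13 × 1.0385 = 451.88 W/m².

452 W/m²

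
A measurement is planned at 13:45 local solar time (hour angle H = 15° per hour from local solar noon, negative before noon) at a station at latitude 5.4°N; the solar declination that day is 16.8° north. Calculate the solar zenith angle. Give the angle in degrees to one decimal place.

28.1°

Hour angle H = 15° × (13.75 − 12) = 26.25°.
cos θ_z = sin(5.4°) sin(16.8°) + cos(5.4°) cos(16.8°) cos(26.25°) = 0.0272 + 0.8548 = 0.8820.
θ_z = arccos(0.8820) = 28.12°.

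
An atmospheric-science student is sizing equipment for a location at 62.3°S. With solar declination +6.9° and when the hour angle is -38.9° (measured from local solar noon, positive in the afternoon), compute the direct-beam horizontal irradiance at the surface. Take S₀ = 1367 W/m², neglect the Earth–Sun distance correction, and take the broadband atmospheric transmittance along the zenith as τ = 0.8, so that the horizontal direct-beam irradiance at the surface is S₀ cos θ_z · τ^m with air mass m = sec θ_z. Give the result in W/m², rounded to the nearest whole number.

With φ = -62.3°, δ = 6.9°, H = -38.90°: sin φ sin δ = -0.1064, cos φ cos δ cos H = 0.3591, so cos θ_z = 0.2527.
Air mass m = 1/cos θ_z = 1/0.2527 = 3.957; τ^m = 0.8^3.957 = 0.4135.
Surface direct beam = 1367 × 0.2527 × 0.4135 = 142.84 W/m².

143 W/m²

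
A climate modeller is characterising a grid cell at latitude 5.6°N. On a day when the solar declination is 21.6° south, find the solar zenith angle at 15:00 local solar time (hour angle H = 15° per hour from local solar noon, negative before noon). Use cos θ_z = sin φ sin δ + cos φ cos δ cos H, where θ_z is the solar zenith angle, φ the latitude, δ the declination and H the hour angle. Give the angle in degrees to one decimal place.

51.8°

Hour angle H = 15° × (15 − 12) = 45.00°.
With φ = 5.6°, δ = -21.6°, H = 45.00°: sin φ sin δ = -0.0359, cos φ cos δ cos H = 0.6543, so cos θ_z = 0.6184.
θ_z = arccos(0.6184) = 51.80°.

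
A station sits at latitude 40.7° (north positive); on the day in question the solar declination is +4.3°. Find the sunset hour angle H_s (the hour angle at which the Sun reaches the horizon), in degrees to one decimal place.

93.7°

−tan φ tan δ = −(0.8601)(0.0752) = -0.0647; H_s = arccos(-0.0647) = 93.71°.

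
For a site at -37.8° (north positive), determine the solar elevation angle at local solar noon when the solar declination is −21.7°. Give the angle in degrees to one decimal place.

73.9°

At local solar noon the hour angle is zero, so the elevation is 90° − |φ − δ| = 90° − |-37.8° − (-21.7°)| = 90° − 16.1° = 73.9°.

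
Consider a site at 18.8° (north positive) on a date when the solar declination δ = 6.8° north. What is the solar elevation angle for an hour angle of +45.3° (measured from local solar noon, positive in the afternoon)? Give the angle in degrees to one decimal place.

cos θ_z = sin φ sin δ + cos φ cos δ cos H = (0.3223)(0.1184) + (0.9466)(0.9930)(0.7034) = 0.6993.
θ_z = arccos(0.6993) = 45.63°, so the elevation is 90° − 45.63° = 44.37°.

44.4°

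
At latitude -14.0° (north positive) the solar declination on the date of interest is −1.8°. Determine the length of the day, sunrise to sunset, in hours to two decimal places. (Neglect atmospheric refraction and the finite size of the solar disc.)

12.06 hours

cos H_s = −tan(-14.0°) · tan(-1.8°) = -0.0078, so H_s = arccos(-0.0078) = 90.45°.
Day length = 2 H_s / 15° h⁻¹ = 180.90° / 15 = 12.060 h.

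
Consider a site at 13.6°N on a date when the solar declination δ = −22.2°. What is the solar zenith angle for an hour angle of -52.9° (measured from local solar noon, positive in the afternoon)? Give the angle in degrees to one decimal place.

63.0°

cos θ_z = sin φ sin δ + cos φ cos δ cos H = (0.2351)(-0.3778) + (0.9720)(0.9259)(0.6032) = 0.4540.
θ_z = arccos(0.4540) = 63.00°.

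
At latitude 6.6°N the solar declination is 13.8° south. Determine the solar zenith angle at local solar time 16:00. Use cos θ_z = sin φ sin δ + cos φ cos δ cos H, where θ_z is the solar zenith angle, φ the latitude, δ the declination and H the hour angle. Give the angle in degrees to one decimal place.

Hour angle H = 15° × (16 − 12) = 60.00°.
cos θ_z = sin φ sin δ + cos φ cos δ cos H = (0.1149)(-0.2385) + (0.9934)(0.9711)(0.5000) = 0.4549.
θ_z = arccos(0.4549) = 62.94°.

62.9°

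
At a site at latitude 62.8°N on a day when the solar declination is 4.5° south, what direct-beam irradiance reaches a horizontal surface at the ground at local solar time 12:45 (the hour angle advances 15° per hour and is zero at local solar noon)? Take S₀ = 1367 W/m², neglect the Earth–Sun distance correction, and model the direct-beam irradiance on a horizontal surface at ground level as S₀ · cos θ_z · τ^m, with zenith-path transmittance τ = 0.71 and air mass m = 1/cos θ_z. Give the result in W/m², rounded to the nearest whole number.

Hour angle H = 15° × (12.75 − 12) = 11.25°.
cos θ_z = sin(62.8°) sin(-4.5°) + cos(62.8°) cos(-4.5°) cos(11.25°) = -0.0698 + 0.4469 = 0.3771.
Air mass m = 1/cos θ_z = 1/0.3771 = 2.652; τ^m = 0.71^2.652 = 0.4032.
Surface direct beam = 1367 × 0.3771 × 0.4032 = 207.85 W/m².

208 W/m²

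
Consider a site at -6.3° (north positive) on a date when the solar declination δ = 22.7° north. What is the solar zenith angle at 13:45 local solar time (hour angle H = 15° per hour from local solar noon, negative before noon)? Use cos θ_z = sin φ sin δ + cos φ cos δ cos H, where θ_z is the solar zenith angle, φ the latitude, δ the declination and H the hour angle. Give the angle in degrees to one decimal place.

Hour angle H = 15° × (13.75 − 12) = 26.25°.
cos θ_z = sin(-6.3°) sin(22.7°) + cos(-6.3°) cos(22.7°) cos(26.25°) = -0.0423 + 0.8224 = 0.7801.
θ_z = arccos(0.7801) = 38.73°.

38.7°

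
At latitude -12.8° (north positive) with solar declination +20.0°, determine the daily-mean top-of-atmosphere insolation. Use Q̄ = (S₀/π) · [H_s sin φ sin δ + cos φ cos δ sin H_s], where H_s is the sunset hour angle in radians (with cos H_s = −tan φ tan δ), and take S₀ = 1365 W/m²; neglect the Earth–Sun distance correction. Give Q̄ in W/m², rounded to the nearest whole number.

348 W/m²

−tan φ tan δ = −(-0.2272)(0.3640) = 0.0827; H_s = arccos(0.0827) = 85.26°. In radians, H_s = 1.4881.
H_s sin φ sin δ = 1.4881 × -0.2215 × 0.3420 = -0.1127.
cos φ cos δ sin H_s = 0.9751 × 0.9397 × 0.9966 = 0.9132.
Q̄ = (1365/π) × (-0.1127 + 0.9132) = 434.49 × 0.8005 = 347.81 W/m².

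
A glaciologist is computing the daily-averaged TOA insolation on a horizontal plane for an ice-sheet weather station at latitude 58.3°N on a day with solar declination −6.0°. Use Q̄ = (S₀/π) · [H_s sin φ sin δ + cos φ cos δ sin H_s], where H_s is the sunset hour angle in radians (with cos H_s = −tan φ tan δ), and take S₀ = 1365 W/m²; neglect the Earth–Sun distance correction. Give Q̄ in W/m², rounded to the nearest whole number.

cos H_s = −tan(58.3°) · tan(-6.0°) = 0.1702, so H_s = arccos(0.1702) = 80.20°. In radians, H_s = 1.3998.
H_s sin φ sin δ = 1.3998 × 0.8508 × -0.1045 = -0.1245.
cos φ cos δ sin H_s = 0.5255 × 0.9945 × 0.9854 = 0.5150.
Q̄ = (1365/π) × (-0.1245 + 0.5150) = 434.49 × 0.3905 = 169.67 W/m².

170 W/m²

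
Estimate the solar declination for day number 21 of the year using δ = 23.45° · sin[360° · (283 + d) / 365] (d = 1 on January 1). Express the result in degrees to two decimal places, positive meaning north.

360 × (283 + 21) / 365 = 299.836°; sin(299.836°) = -0.8675.
δ = 23.45 × -0.8675 = -20.343° ≈ -20.34°.

-20.34°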